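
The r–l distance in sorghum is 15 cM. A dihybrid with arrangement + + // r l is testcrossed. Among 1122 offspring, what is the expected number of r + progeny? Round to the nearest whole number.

84

A map distance of 15 cM corresponds to a recombination frequency of 0.150.
The F1 is + + / r l, so r + is a recombinant gamete class with expected frequency r/2 = 0.150/2 = 0.0750.
Expected number = 0.0750 × 1122 = 84.15 ≈ 84.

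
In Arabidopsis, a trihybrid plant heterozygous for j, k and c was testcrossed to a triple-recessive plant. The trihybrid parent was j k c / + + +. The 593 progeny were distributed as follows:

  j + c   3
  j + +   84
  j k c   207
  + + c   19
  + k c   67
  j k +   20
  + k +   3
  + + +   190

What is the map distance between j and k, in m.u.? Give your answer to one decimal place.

26.5 m.u.

The two rarest classes, j + c and + k +, are the double crossovers. Comparing them with the parentals, only the k allele has switched, so k is the middle locus and the order is c – k – j.
Crossovers in the k–j interval produce the single-crossover classes + k c and j + + (67 + 84 = 151) plus the double crossovers (6).
RF(k–j) = (151 + 6) / 593 = 157/593 = 0.2648 → 26.5 m.u.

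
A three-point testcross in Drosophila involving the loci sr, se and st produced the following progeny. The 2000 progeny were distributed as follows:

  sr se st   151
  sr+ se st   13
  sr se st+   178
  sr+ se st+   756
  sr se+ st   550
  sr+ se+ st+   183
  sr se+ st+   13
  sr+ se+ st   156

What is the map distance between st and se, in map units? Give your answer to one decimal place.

The two most frequent reciprocal classes, sr se+ st and sr+ se st+, are the parental types, so the F1 was sr se+ st / sr+ se st+.
The two rarest classes, sr se+ st+ and sr+ se st, are the double crossovers. Comparing them with the parentals, only the st allele has switched, so st is the middle locus and the order is sr – st – se.
Crossovers in the st–se interval produce the single-crossover classes sr se st and sr+ se+ st+ (151 + 183 = 334) plus the double crossovers (26).
RF(st–se) = (334 + 26) / 2000 = 360/2000 = 0.1800 → 18.0 map units.

18.0 map units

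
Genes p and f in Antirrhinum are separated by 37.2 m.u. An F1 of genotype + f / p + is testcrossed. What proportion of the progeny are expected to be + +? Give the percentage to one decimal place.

18.6%

A map distance of 37.2 m.u. corresponds to a recombination frequency of 0.372.
The F1 is + f / p +, so + + is a recombinant gamete class with expected frequency r/2 = 0.372/2 = 0.1860.
That is 0.1860 = 18.6% of the progeny.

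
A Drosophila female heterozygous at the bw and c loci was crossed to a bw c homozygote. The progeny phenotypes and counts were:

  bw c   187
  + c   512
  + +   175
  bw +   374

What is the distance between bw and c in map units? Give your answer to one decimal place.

29.0 map units

The two most frequent classes, + c (512) and bw + (374), are the parental types, so the F1 was + c / bw +.
The recombinant classes are + + and bw c: 175 + 187 = 362.
Recombination frequency = 362/1248 = 0.2901 ≈ 29.0%, i.e. 29.0 map units.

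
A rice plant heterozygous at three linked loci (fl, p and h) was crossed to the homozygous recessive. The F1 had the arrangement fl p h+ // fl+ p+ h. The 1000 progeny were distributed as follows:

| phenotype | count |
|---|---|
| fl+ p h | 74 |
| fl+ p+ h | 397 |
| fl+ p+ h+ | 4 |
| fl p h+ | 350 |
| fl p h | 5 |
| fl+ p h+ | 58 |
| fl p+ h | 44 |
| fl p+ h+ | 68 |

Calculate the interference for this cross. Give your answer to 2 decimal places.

The two rarest classes, fl p h and fl+ p+ h+, are the double crossovers. Comparing them with the parentals, only the h allele has switched, so h is the middle locus and the order is p – h – fl.
p–h: (142 + 9)/1000 = 0.1510; h–fl: (102 + 9)/1000 = 0.1110.
Expected DCO frequency = 0.1510 × 0.1110 ≈ 0.01676; observed = 9/1000 ≈ 0.00900.
Coefficient of coincidence = 0.00900/0.01676 ≈ 0.54; interference = 1 − 0.54 = 0.46.

0.46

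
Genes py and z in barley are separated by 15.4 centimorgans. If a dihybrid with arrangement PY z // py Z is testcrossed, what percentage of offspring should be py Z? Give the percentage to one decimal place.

42.3%

A map distance of 15.4 centimorgans corresponds to a recombination frequency of 0.154.
The F1 is PY z / py Z, so py Z is a parental gamete class with expected frequency (1 − r)/2 = 0.846/2 = 0.4230.
That is 0.4230 = 42.3% of the progeny.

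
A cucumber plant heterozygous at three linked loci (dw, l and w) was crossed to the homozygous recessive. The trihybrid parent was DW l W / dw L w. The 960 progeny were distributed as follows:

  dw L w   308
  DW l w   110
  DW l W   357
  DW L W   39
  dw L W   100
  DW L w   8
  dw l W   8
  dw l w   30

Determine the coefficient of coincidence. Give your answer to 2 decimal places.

The two rarest classes, dw l W and DW L w, are the double crossovers. Comparing them with the parentals, only the dw allele has switched, so dw is the middle locus and the order is l – dw – w.
l–dw: (69 + 16)/960 = 0.0885; dw–w: (210 + 16)/960 = 0.2354.
Expected DCO frequency = 0.0885 × 0.2354 ≈ 0.02083; observed = 16/960 ≈ 0.01667.
Coefficient of coincidence = 0.01667/0.02083 ≈ 0.80.

0.80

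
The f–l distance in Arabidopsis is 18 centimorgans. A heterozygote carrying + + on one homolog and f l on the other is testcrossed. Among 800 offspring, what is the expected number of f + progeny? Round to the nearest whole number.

72

A map distance of 18 centimorgans corresponds to a recombination frequency of 0.180.
The F1 is + + / f l, so f + is a recombinant gamete class with expected frequency r/2 = 0.180/2 = 0.0900.
Expected number = 0.0900 × 800 = 72.00 ≈ 72.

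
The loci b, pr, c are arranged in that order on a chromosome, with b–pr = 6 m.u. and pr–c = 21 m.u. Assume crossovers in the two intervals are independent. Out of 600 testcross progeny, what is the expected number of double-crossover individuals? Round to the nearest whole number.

Map distances give recombination frequencies of 0.060 and 0.210 for the two intervals.
With no interference, expected double-crossover frequency = 0.060 × 0.210 = 0.01260.
Expected number = 0.01260 × 600 = 7.56 ≈ 8.

8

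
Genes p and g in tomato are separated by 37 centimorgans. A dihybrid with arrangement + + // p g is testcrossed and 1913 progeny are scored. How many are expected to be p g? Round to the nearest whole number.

A map distance of 37 centimorgans corresponds to a recombination frequency of 0.370.
The F1 is + + / p g, so p g is a parental gamete class with expected frequency (1 − r)/2 = 0.630/2 = 0.3150.
Expected number = 0.3150 × 1913 = 602.60 ≈ 603.

603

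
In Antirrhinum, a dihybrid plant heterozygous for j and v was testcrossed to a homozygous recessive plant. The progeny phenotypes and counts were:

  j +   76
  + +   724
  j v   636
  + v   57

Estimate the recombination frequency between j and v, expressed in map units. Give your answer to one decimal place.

8.9 map units

The two most frequent classes, + + (724) and j v (636), are the parental types, so the F1 was + + / j v.
The recombinant classes are + v and j +: 57 + 76 = 133.
Recombination frequency = 133/1493 = 0.0891 ≈ 8.9%, i.e. 8.9 map units.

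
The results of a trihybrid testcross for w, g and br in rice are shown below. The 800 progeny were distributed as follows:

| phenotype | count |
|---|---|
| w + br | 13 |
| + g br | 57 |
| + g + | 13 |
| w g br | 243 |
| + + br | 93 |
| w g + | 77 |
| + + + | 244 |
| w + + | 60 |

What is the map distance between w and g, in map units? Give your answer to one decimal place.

The two most frequent reciprocal classes, w g br and + + +, are the parental types, so the F1 was w g br / + + +.
The two rarest classes, w + br and + g +, are the double crossovers. Comparing them with the parentals, only the g allele has switched, so g is the middle locus and the order is br – g – w.
Crossovers in the g–w interval produce the single-crossover classes + g br and w + + (57 + 60 = 117) plus the double crossovers (26).
RF(g–w) = (117 + 26) / 800 = 143/800 = 0.1787 → 17.9 map units.

17.9 map units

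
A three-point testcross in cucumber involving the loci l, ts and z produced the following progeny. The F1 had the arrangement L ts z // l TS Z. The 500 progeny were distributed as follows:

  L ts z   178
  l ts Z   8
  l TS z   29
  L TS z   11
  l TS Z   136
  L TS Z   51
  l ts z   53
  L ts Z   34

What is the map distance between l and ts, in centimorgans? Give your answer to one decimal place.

24.6 centimorgans

The two rarest classes, L TS z and l ts Z, are the double crossovers. Comparing them with the parentals, only the ts allele has switched, so ts is the middle locus and the order is l – ts – z.
Crossovers in the l–ts interval produce the single-crossover classes l ts z and L TS Z (53 + 51 = 104) plus the double crossovers (19).
RF(l–ts) = (104 + 19) / 500 = 123/500 = 0.2460 → 24.6 centimorgans.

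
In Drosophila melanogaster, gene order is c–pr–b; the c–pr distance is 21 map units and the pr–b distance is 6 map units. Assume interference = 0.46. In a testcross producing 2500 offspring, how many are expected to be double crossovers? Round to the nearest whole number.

Map distances give recombination frequencies of 0.210 and 0.060 for the two intervals.
With interference 0.46 (so coincidence = 0.54), expected double-crossover frequency = 0.210 × 0.060 × 0.54 = 0.00680.
Expected number = 0.00680 × 2500 = 17.01 ≈ 17.

17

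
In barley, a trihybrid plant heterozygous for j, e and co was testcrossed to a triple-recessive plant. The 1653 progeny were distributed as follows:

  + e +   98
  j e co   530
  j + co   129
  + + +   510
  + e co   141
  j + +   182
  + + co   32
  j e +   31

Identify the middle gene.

co

The two most frequent reciprocal classes, + + + and j e co, are the parental types, so the F1 was + + + / j e co.
The two rarest classes, + + co and j e +, are the double crossovers. Comparing them with the parentals, only the co allele has switched, so co is the middle locus and the order is e – co – j.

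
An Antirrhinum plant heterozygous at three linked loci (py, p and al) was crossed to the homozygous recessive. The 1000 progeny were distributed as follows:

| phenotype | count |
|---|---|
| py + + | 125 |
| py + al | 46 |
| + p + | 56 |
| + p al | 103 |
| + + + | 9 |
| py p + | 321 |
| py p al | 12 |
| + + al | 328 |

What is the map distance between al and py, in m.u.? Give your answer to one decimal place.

12.3 m.u.

The two most frequent reciprocal classes, + + al and py p +, are the parental types, so the F1 was + + al / py p +.
The two rarest classes, + + + and py p al, are the double crossovers. Comparing them with the parentals, only the al allele has switched, so al is the middle locus and the order is py – al – p.
Crossovers in the py–al interval produce the single-crossover classes py + al and + p + (46 + 56 = 102) plus the double crossovers (21).
RF(py–al) = (102 + 21) / 1000 = 123/1000 = 0.1230 → 12.3 m.u.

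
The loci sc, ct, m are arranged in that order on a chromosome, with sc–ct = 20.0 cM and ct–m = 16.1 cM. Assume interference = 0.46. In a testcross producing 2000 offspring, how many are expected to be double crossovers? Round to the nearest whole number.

Map distances give recombination frequencies of 0.200 and 0.161 for the two intervals.
With interference 0.46 (so coincidence = 0.54), expected double-crossover frequency = 0.200 × 0.161 × 0.54 = 0.01739.
Expected number = 0.01739 × 2000 = 34.78 ≈ 35.

35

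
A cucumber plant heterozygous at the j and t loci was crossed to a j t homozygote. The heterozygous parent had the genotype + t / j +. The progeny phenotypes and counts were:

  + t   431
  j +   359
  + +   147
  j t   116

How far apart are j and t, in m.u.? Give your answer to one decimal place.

25.0 m.u.

The recombinant classes are + + and j t: 147 + 116 = 263.
Recombination frequency = 263/1053 = 0.2498 ≈ 25.0%, i.e. 25.0 m.u.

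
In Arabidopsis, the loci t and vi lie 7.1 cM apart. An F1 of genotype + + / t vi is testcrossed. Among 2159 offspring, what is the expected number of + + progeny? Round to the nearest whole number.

A map distance of 7.1 cM corresponds to a recombination frequency of 0.071.
The F1 is + + / t vi, so + + is a parental gamete class with expected frequency (1 − r)/2 = 0.929/2 = 0.4645.
Expected number = 0.4645 × 2159 = 1002.86 ≈ 1003.

1003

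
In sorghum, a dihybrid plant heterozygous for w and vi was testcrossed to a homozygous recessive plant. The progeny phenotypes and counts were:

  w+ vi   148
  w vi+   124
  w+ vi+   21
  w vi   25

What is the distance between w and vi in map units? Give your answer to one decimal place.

The two most frequent classes, w+ vi (148) and w vi+ (124), are the parental types, so the F1 was w+ vi / w vi+.
The recombinant classes are w+ vi+ and w vi: 21 + 25 = 46.
Recombination frequency = 46/318 = 0.1447 ≈ 14.5%, i.e. 14.5 map units.

14.5 map units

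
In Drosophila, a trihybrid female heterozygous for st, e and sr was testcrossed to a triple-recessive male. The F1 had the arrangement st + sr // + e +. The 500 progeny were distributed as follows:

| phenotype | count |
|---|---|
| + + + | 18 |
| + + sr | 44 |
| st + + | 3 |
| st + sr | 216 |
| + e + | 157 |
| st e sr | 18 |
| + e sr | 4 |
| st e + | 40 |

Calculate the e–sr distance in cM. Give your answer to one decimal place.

The two rarest classes, st + + and + e sr, are the double crossovers. Comparing them with the parentals, only the sr allele has switched, so sr is the middle locus and the order is e – sr – st.
Crossovers in the e–sr interval produce the single-crossover classes st e sr and + + + (18 + 18 = 36) plus the double crossovers (7).
RF(e–sr) = (36 + 7) / 500 = 43/500 = 0.0860 → 8.6 cM.

8.6 cM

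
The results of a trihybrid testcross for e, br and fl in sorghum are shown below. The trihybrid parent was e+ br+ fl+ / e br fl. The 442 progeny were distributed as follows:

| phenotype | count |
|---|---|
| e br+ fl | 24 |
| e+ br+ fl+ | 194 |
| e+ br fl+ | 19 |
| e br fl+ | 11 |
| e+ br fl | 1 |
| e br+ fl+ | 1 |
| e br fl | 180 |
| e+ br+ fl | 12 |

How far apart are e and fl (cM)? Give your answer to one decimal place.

The two rarest classes, e br+ fl+ and e+ br fl, are the double crossovers. Comparing them with the parentals, only the e allele has switched, so e is the middle locus and the order is br – e – fl.
Crossovers in the e–fl interval produce the single-crossover classes e+ br+ fl and e br fl+ (12 + 11 = 23) plus the double crossovers (2).
RF(e–fl) = (23 + 2) / 442 = 25/442 = 0.0566 → 5.7 cM.

5.7 cM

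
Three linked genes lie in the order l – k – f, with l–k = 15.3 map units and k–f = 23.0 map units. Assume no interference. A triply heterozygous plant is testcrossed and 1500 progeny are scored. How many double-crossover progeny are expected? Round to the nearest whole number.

53

Map distances give recombination frequencies of 0.153 and 0.230 for the two intervals.
With no interference, expected double-crossover frequency = 0.153 × 0.230 = 0.03519.
Expected number = 0.03519 × 1500 = 52.78 ≈ 53.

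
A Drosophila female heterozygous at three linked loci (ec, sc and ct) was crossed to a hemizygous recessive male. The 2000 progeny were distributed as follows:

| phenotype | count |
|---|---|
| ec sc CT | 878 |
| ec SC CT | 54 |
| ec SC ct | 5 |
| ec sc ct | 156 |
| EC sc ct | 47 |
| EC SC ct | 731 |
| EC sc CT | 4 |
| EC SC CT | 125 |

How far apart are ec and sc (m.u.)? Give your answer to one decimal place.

The two most frequent reciprocal classes, ec sc CT and EC SC ct, are the parental types, so the F1 was ec sc CT / EC SC ct.
The two rarest classes, EC sc CT and ec SC ct, are the double crossovers. Comparing them with the parentals, only the ec allele has switched, so ec is the middle locus and the order is sc – ec – ct.
Crossovers in the sc–ec interval produce the single-crossover classes ec SC CT and EC sc ct (54 + 47 = 101) plus the double crossovers (9).
RF(sc–ec) = (101 + 9) / 2000 = 110/2000 = 0.0550 → 5.5 m.u.

5.5 m.u.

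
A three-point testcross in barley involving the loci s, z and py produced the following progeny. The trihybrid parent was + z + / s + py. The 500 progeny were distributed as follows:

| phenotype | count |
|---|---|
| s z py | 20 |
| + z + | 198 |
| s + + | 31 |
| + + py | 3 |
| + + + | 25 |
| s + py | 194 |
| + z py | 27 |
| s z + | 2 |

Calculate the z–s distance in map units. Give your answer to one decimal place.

The two rarest classes, s z + and + + py, are the double crossovers. Comparing them with the parentals, only the s allele has switched, so s is the middle locus and the order is py – s – z.
Crossovers in the s–z interval produce the single-crossover classes + + + and s z py (25 + 20 = 45) plus the double crossovers (5).
RF(s–z) = (45 + 5) / 500 = 50/500 = 0.1000 → 10.0 map units.

10.0 map units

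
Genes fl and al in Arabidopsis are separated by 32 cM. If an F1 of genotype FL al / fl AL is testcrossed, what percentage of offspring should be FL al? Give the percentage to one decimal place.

34.0%

A map distance of 32 cM corresponds to a recombination frequency of 0.320.
The F1 is FL al / fl AL, so FL al is a parental gamete class with expected frequency (1 − r)/2 = 0.680/2 = 0.3400.
That is 0.3400 = 34.0% of the progeny.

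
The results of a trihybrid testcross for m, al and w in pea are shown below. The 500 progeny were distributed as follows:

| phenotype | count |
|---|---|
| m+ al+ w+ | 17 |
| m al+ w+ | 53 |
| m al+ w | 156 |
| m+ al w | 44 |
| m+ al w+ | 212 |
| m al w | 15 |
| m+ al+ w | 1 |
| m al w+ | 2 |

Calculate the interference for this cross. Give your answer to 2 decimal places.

0.57

The two most frequent reciprocal classes, m al+ w and m+ al w+, are the parental types, so the F1 was m al+ w / m+ al w+.
The two rarest classes, m+ al+ w and m al w+, are the double crossovers. Comparing them with the parentals, only the m allele has switched, so m is the middle locus and the order is w – m – al.
w–m: (97 + 3)/500 = 0.2000; m–al: (32 + 3)/500 = 0.0700.
Expected DCO frequency = 0.2000 × 0.0700 ≈ 0.01400; observed = 3/500 ≈ 0.00600.
Coefficient of coincidence = 0.00600/0.01400 ≈ 0.43; interference = 1 − 0.43 = 0.57.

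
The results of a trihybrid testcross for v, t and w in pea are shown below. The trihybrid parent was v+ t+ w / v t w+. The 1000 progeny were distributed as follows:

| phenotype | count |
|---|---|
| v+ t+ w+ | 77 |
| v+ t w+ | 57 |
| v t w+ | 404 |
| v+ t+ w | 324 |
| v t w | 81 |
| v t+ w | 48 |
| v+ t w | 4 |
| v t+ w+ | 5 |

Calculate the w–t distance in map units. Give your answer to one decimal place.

The two rarest classes, v+ t w and v t+ w+, are the double crossovers. Comparing them with the parentals, only the t allele has switched, so t is the middle locus and the order is w – t – v.
Crossovers in the w–t interval produce the single-crossover classes v+ t+ w+ and v t w (77 + 81 = 158) plus the double crossovers (9).
RF(w–t) = (158 + 9) / 1000 = 167/1000 = 0.1670 → 16.7 map units.

16.7 map units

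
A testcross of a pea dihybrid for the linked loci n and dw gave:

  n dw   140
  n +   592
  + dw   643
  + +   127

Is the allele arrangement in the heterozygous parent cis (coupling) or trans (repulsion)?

trans

The two most frequent classes are + dw (643) and n + (592); these are the parental (non-recombinant) types.
So the F1 carried + dw on one chromosome and n + on the other — the recessive alleles are on opposite chromosomes (trans / repulsion).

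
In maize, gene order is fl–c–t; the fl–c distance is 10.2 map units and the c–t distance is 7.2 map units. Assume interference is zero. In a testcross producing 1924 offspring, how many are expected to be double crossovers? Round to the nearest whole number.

Map distances give recombination frequencies of 0.102 and 0.072 for the two intervals.
With no interference, expected double-crossover frequency = 0.102 × 0.072 = 0.00734.
Expected number = 0.00734 × 1924 = 14.13 ≈ 14.

14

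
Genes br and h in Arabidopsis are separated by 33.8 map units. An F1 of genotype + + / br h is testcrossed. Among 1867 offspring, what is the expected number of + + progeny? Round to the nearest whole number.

618

A map distance of 33.8 map units corresponds to a recombination frequency of 0.338.
The F1 is + + / br h, so + + is a parental gamete class with expected frequency (1 − r)/2 = 0.662/2 = 0.3310.
Expected number = 0.3310 × 1867 = 617.98 ≈ 618.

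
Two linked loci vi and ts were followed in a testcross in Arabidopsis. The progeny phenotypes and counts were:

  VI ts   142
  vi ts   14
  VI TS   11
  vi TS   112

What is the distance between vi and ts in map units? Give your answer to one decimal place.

The two most frequent classes, VI ts (142) and vi TS (112), are the parental types, so the F1 was VI ts / vi TS.
The recombinant classes are VI TS and vi ts: 11 + 14 = 25.
Recombination frequency = 25/279 = 0.0896 ≈ 9.0%, i.e. 9.0 map units.

9.0 map units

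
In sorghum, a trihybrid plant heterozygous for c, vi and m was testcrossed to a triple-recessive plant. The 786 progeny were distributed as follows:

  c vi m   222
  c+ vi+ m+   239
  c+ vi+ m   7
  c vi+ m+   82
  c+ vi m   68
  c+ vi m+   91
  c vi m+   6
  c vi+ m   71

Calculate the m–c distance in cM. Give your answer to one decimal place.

The two most frequent reciprocal classes, c vi m and c+ vi+ m+, are the parental types, so the F1 was c vi m / c+ vi+ m+.
The two rarest classes, c vi m+ and c+ vi+ m, are the double crossovers. Comparing them with the parentals, only the m allele has switched, so m is the middle locus and the order is c – m – vi.
Crossovers in the c–m interval produce the single-crossover classes c+ vi m and c vi+ m+ (68 + 82 = 150) plus the double crossovers (13).
RF(c–m) = (150 + 13) / 786 = 163/786 = 0.2074 → 20.7 cM.

20.7 cM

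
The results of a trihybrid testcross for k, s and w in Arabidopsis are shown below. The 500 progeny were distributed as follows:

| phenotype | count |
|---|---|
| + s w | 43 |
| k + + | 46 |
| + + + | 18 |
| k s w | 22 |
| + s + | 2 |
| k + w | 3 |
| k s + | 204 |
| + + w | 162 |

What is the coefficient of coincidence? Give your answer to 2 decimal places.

0.59

The two most frequent reciprocal classes, + + w and k s +, are the parental types, so the F1 was + + w / k s +.
The two rarest classes, k + w and + s +, are the double crossovers. Comparing them with the parentals, only the k allele has switched, so k is the middle locus and the order is w – k – s.
w–k: (40 + 5)/500 = 0.0900; k–s: (89 + 5)/500 = 0.1880.
Expected DCO frequency = 0.0900 × 0.1880 ≈ 0.01692; observed = 5/500 ≈ 0.01000.
Coefficient of coincidence = 0.01000/0.01692 ≈ 0.59.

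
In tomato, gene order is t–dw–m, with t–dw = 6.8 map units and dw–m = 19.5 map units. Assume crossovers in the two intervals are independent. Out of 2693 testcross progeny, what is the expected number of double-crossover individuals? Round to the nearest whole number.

36

Map distances give recombination frequencies of 0.068 and 0.195 for the two intervals.
With no interference, expected double-crossover frequency = 0.068 × 0.195 = 0.01326.
Expected number = 0.01326 × 2693 = 35.71 ≈ 36.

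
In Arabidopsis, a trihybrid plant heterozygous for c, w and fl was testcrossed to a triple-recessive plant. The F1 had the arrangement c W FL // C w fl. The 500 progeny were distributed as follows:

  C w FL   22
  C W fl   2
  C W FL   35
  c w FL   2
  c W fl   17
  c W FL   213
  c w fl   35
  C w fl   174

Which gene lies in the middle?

w

The two rarest classes, c w FL and C W fl, are the double crossovers. Comparing them with the parentals, only the w allele has switched, so w is the middle locus and the order is fl – w – c.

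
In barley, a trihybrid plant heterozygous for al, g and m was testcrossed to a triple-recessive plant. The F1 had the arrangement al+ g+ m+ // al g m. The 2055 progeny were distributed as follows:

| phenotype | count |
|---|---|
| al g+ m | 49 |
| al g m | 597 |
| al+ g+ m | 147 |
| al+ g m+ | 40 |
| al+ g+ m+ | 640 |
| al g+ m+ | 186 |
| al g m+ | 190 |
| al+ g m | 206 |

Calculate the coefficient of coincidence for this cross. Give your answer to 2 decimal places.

0.89

The two rarest classes, al+ g m+ and al g+ m, are the double crossovers. Comparing them with the parentals, only the g allele has switched, so g is the middle locus and the order is al – g – m.
al–g: (392 + 89)/2055 = 0.2341; g–m: (337 + 89)/2055 = 0.2073.
Expected DCO frequency = 0.2341 × 0.2073 ≈ 0.04853; observed = 89/2055 ≈ 0.04331.
Coefficient of coincidence = 0.04331/0.04853 ≈ 0.89.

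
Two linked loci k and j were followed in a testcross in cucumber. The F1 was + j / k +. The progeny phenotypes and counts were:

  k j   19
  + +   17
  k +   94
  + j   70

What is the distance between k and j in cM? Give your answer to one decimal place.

The recombinant classes are + + and k j: 17 + 19 = 36.
Recombination frequency = 36/200 = 0.1800 ≈ 18.0%, i.e. 18.0 cM.

18.0 cM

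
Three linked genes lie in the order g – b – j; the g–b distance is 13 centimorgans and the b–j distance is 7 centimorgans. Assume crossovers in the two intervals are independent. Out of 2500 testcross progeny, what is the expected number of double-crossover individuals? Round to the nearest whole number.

23

Map distances give recombination frequencies of 0.130 and 0.070 for the two intervals.
With no interference, expected double-crossover frequency = 0.130 × 0.070 = 0.00910.
Expected number = 0.00910 × 2500 = 22.75 ≈ 23.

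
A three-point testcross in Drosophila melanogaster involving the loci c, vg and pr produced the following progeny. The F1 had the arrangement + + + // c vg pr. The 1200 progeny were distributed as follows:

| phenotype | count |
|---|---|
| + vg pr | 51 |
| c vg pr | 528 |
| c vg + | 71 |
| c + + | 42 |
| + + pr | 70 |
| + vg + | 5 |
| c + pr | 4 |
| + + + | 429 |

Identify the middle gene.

vg

The two rarest classes, + vg + and c + pr, are the double crossovers. Comparing them with the parentals, only the vg allele has switched, so vg is the middle locus and the order is pr – vg – c.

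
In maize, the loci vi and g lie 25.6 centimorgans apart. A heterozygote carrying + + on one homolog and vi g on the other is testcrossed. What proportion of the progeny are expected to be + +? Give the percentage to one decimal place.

A map distance of 25.6 centimorgans corresponds to a recombination frequency of 0.256.
The F1 is + + / vi g, so + + is a parental gamete class with expected frequency (1 − r)/2 = 0.744/2 = 0.3720.
That is 0.3720 = 37.2% of the progeny.

37.2%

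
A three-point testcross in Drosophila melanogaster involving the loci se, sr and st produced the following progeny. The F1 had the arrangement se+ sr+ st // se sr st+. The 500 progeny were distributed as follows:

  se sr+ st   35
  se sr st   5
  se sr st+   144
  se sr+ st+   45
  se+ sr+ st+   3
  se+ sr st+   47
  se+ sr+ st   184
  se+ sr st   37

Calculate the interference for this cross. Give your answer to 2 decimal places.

The two rarest classes, se+ sr+ st+ and se sr st, are the double crossovers. Comparing them with the parentals, only the st allele has switched, so st is the middle locus and the order is sr – st – se.
sr–st: (82 + 8)/500 = 0.1800; st–se: (82 + 8)/500 = 0.1800.
Expected DCO frequency = 0.1800 × 0.1800 ≈ 0.03240; observed = 8/500 ≈ 0.01600.
Coefficient of coincidence = 0.01600/0.03240 ≈ 0.49; interference = 1 − 0.49 = 0.51.

0.51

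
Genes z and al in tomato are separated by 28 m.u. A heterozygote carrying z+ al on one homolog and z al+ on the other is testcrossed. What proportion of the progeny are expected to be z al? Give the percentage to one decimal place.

14.0%

A map distance of 28 m.u. corresponds to a recombination frequency of 0.280.
The F1 is z+ al / z al+, so z al is a recombinant gamete class with expected frequency r/2 = 0.280/2 = 0.1400.
That is 0.1400 = 14.0% of the progeny.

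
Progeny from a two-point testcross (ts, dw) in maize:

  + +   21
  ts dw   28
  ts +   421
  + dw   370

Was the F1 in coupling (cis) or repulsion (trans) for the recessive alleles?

The two most frequent classes are + dw (370) and ts + (421); these are the parental (non-recombinant) types.
So the F1 carried + dw on one chromosome and ts + on the other — the recessive alleles are on opposite chromosomes (trans / repulsion).

trans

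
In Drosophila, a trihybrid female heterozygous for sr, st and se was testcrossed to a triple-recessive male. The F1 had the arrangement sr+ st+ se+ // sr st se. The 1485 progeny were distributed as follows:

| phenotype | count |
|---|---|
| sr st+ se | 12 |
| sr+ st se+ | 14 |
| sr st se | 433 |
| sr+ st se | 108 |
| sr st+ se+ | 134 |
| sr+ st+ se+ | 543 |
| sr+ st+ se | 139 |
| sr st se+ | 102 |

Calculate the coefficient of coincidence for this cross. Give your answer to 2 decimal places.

The two rarest classes, sr+ st se+ and sr st+ se, are the double crossovers. Comparing them with the parentals, only the st allele has switched, so st is the middle locus and the order is sr – st – se.
sr–st: (242 + 26)/1485 = 0.1805; st–se: (241 + 26)/1485 = 0.1798.
Expected DCO frequency = 0.1805 × 0.1798 ≈ 0.03245; observed = 26/1485 ≈ 0.01751.
Coefficient of coincidence = 0.01751/0.03245 ≈ 0.54.

0.54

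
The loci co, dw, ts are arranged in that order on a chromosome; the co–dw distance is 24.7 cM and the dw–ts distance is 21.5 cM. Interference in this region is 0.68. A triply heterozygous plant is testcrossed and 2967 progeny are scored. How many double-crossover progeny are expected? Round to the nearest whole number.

50

Map distances give recombination frequencies of 0.247 and 0.215 for the two intervals.
With interference 0.68 (so coincidence = 0.32), expected double-crossover frequency = 0.247 × 0.215 × 0.32 = 0.01699.
Expected number = 0.01699 × 2967 = 50.42 ≈ 50.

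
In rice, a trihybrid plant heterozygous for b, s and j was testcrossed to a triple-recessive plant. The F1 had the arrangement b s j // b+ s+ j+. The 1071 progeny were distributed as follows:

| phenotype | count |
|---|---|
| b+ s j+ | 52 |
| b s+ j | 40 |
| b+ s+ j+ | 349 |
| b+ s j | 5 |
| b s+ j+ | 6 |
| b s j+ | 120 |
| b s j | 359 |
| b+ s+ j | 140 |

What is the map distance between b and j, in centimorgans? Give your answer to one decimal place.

The two rarest classes, b+ s j and b s+ j+, are the double crossovers. Comparing them with the parentals, only the b allele has switched, so b is the middle locus and the order is j – b – s.
Crossovers in the j–b interval produce the single-crossover classes b s j+ and b+ s+ j (120 + 140 = 260) plus the double crossovers (11).
RF(j–b) = (260 + 11) / 1071 = 271/1071 = 0.2530 → 25.3 centimorgans.

25.3 centimorgans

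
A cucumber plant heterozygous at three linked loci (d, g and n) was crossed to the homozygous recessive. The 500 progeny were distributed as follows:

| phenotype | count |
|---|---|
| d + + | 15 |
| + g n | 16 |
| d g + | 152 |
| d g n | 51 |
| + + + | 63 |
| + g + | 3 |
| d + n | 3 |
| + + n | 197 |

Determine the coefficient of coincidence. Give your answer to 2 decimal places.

0.68

The two most frequent reciprocal classes, + + n and d g +, are the parental types, so the F1 was + + n / d g +.
The two rarest classes, d + n and + g +, are the double crossovers. Comparing them with the parentals, only the d allele has switched, so d is the middle locus and the order is n – d – g.
n–d: (114 + 6)/500 = 0.2400; d–g: (31 + 6)/500 = 0.0740.
Expected DCO frequency = 0.2400 × 0.0740 ≈ 0.01776; observed = 6/500 ≈ 0.01200.
Coefficient of coincidence = 0.01200/0.01776 ≈ 0.68.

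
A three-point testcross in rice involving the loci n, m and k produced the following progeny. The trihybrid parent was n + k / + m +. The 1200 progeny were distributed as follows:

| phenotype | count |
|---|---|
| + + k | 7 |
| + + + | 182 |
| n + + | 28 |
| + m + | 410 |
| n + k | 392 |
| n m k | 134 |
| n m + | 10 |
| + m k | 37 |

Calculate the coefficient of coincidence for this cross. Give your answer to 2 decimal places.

The two rarest classes, + + k and n m +, are the double crossovers. Comparing them with the parentals, only the n allele has switched, so n is the middle locus and the order is k – n – m.
k–n: (65 + 17)/1200 = 0.0683; n–m: (316 + 17)/1200 = 0.2775.
Expected DCO frequency = 0.0683 × 0.2775 ≈ 0.01895; observed = 17/1200 ≈ 0.01417.
Coefficient of coincidence = 0.01417/0.01895 ≈ 0.75.

0.75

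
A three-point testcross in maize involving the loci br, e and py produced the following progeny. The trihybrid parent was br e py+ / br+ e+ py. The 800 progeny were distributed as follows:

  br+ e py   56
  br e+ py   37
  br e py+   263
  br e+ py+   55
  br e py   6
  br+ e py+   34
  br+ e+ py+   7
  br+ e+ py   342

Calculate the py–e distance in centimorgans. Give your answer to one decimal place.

The two rarest classes, br e py and br+ e+ py+, are the double crossovers. Comparing them with the parentals, only the py allele has switched, so py is the middle locus and the order is br – py – e.
Crossovers in the py–e interval produce the single-crossover classes br e+ py+ and br+ e py (55 + 56 = 111) plus the double crossovers (13).
RF(py–e) = (111 + 13) / 800 = 124/800 = 0.1550 → 15.5 centimorgans.

15.5 centimorgans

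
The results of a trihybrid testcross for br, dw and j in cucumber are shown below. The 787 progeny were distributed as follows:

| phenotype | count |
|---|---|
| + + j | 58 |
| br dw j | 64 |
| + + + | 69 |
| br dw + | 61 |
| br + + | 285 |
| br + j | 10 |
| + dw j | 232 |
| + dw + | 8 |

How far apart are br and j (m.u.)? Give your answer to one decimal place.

19.2 m.u.

The two most frequent reciprocal classes, + dw j and br + +, are the parental types, so the F1 was + dw j / br + +.
The two rarest classes, + dw + and br + j, are the double crossovers. Comparing them with the parentals, only the j allele has switched, so j is the middle locus and the order is dw – j – br.
Crossovers in the j–br interval produce the single-crossover classes br dw j and + + + (64 + 69 = 133) plus the double crossovers (18).
RF(j–br) = (133 + 18) / 787 = 151/787 = 0.1919 → 19.2 m.u.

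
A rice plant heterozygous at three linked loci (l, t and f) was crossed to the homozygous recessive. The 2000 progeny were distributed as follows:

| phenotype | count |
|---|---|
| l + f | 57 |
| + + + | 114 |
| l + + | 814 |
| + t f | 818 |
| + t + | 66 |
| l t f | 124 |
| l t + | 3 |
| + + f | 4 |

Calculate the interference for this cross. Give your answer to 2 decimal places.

0.56

The two most frequent reciprocal classes, l + + and + t f, are the parental types, so the F1 was l + + / + t f.
The two rarest classes, l t + and + + f, are the double crossovers. Comparing them with the parentals, only the t allele has switched, so t is the middle locus and the order is f – t – l.
f–t: (123 + 7)/2000 = 0.0650; t–l: (238 + 7)/2000 = 0.1225.
Expected DCO frequency = 0.0650 × 0.1225 ≈ 0.00796; observed = 7/2000 ≈ 0.00350.
Coefficient of coincidence = 0.00350/0.00796 ≈ 0.44; interference = 1 − 0.44 = 0.56.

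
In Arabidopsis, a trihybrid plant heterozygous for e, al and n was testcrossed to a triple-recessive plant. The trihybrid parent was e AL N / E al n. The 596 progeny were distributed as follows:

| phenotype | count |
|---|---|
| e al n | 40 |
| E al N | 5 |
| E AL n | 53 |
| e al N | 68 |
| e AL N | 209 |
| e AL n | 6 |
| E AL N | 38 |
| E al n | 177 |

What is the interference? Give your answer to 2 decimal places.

0.44

The two rarest classes, e AL n and E al N, are the double crossovers. Comparing them with the parentals, only the n allele has switched, so n is the middle locus and the order is al – n – e.
al–n: (121 + 11)/596 = 0.2215; n–e: (78 + 11)/596 = 0.1493.
Expected DCO frequency = 0.2215 × 0.1493 ≈ 0.03307; observed = 11/596 ≈ 0.01846.
Coefficient of coincidence = 0.01846/0.03307 ≈ 0.56; interference = 1 − 0.56 = 0.44.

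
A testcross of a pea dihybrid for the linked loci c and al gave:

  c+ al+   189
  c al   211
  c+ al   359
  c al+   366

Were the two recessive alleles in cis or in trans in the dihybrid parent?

trans

The two most frequent classes are c+ al (359) and c al+ (366); these are the parental (non-recombinant) types.
So the F1 carried c+ al on one chromosome and c al+ on the other — the recessive alleles are on opposite chromosomes (trans / repulsion).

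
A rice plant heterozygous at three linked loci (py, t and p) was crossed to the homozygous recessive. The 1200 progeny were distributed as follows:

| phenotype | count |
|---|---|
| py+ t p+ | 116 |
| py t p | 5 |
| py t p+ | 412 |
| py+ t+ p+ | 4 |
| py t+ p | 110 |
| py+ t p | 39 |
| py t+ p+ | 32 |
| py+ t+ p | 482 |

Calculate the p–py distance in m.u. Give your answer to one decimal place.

The two most frequent reciprocal classes, py+ t+ p and py t p+, are the parental types, so the F1 was py+ t+ p / py t p+.
The two rarest classes, py+ t+ p+ and py t p, are the double crossovers. Comparing them with the parentals, only the p allele has switched, so p is the middle locus and the order is py – p – t.
Crossovers in the py–p interval produce the single-crossover classes py t+ p and py+ t p+ (110 + 116 = 226) plus the double crossovers (9).
RF(py–p) = (226 + 9) / 1200 = 235/1200 = 0.1958 → 19.6 m.u.

19.6 m.u.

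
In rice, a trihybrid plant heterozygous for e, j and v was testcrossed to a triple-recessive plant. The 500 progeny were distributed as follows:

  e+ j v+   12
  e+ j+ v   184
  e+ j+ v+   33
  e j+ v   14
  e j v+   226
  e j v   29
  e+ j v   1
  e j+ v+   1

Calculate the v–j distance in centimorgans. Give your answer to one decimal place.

The two most frequent reciprocal classes, e+ j+ v and e j v+, are the parental types, so the F1 was e+ j+ v / e j v+.
The two rarest classes, e+ j v and e j+ v+, are the double crossovers. Comparing them with the parentals, only the j allele has switched, so j is the middle locus and the order is v – j – e.
Crossovers in the v–j interval produce the single-crossover classes e+ j+ v+ and e j v (33 + 29 = 62) plus the double crossovers (2).
RF(v–j) = (62 + 2) / 500 = 64/500 = 0.1280 → 12.8 centimorgans.

12.8 centimorgans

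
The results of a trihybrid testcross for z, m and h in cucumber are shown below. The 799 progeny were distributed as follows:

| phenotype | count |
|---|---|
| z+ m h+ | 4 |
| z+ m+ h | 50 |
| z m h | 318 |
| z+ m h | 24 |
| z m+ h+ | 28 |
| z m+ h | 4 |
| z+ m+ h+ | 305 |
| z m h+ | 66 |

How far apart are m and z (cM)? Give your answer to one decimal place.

The two most frequent reciprocal classes, z+ m+ h+ and z m h, are the parental types, so the F1 was z+ m+ h+ / z m h.
The two rarest classes, z+ m h+ and z m+ h, are the double crossovers. Comparing them with the parentals, only the m allele has switched, so m is the middle locus and the order is h – m – z.
Crossovers in the m–z interval produce the single-crossover classes z m+ h+ and z+ m h (28 + 24 = 52) plus the double crossovers (8).
RF(m–z) = (52 + 8) / 799 = 60/799 = 0.0751 → 7.5 cM.

7.5 cM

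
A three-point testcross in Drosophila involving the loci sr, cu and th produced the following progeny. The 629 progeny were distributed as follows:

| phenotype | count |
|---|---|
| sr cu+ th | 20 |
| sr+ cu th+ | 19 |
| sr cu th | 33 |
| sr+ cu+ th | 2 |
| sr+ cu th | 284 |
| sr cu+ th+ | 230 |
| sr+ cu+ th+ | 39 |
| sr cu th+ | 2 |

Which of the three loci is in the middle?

cu

The two most frequent reciprocal classes, sr cu+ th+ and sr+ cu th, are the parental types, so the F1 was sr cu+ th+ / sr+ cu th.
The two rarest classes, sr cu th+ and sr+ cu+ th, are the double crossovers. Comparing them with the parentals, only the cu allele has switched, so cu is the middle locus and the order is sr – cu – th.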